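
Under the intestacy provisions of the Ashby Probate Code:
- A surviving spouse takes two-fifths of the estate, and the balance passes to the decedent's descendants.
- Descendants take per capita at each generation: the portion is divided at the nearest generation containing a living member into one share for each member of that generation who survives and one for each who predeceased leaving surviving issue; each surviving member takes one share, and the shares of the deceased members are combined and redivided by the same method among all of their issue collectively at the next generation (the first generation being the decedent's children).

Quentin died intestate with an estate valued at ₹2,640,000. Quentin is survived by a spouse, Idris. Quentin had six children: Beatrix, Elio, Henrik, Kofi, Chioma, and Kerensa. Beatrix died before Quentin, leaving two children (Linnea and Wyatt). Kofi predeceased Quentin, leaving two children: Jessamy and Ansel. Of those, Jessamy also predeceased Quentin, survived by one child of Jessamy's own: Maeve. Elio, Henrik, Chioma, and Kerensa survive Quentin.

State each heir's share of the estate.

Idris: ₹1,056,000; Linnea: ₹132,000; Wyatt: ₹132,000; Elio: ₹264,000; Henrik: ₹264,000; Maeve: ₹132,000; Ansel: ₹132,000; Chioma: ₹264,000; Kerensa: ₹264,000

Idris takes two-fifths of ₹2,640,000 = ₹1,056,000. The remaining ₹1,584,000 passes to the descendants.
The descendants' portion (₹1,584,000) is divided at the children's generation into 6 shares of ₹264,000. Elio, Henrik, Chioma, and Kerensa each take ₹264,000. The 2 shares of the deceased (Beatrix and Kofi) are combined into a pool of ₹528,000.
That pool (₹528,000) is divided at the grandchildren's generation into 4 shares of ₹132,000. Linnea, Wyatt, and Ansel each take ₹132,000. The remaining share for the deceased Jessamy (₹132,000) is carried to the next generation.
That pool (₹132,000) passes entirely to Maeve, the sole taker at the great-grandchildren's generation.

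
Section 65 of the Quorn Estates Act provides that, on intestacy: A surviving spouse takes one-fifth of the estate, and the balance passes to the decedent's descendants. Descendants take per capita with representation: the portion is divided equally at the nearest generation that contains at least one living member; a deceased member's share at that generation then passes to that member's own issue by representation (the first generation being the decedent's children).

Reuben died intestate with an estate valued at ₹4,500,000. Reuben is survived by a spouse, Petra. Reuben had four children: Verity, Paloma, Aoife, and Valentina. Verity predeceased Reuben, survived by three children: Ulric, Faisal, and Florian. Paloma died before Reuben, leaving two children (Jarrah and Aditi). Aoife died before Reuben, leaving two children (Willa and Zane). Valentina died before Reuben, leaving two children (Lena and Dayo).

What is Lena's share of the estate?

Petra takes one-fifth of ₹4,500,000 = ₹900,000. The remaining ₹3,600,000 passes to the descendants.
No child survives, so the initial division is made at the grandchildren's generation.
The descendants' portion (₹3,600,000) is divided into 9 shares of ₹400,000: Ulric, Faisal, Florian, Jarrah, Aditi, Willa, Zane, Lena, and Dayo each take ₹400,000.

Lena receives ₹400,000.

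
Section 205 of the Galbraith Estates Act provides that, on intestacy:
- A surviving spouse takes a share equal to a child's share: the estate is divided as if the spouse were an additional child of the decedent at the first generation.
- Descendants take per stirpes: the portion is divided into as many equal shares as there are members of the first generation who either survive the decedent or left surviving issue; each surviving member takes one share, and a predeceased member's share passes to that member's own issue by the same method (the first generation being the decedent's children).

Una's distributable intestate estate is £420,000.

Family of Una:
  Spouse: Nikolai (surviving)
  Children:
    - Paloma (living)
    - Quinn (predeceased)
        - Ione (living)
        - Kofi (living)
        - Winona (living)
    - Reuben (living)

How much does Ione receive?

The spouse counts as an additional share at the children's level, so there are 4 primary shares of £105,000. Nikolai takes one such share (£105,000).
The children's combined portion (£315,000) is divided into 3 shares of £105,000: Paloma and Reuben each take £105,000; Quinn's £105,000 share passes to Quinn's issue.
Quinn's share (£105,000) is divided into 3 shares of £35,000: Ione, Kofi, and Winona each take £35,000.

Ione receives £35,000.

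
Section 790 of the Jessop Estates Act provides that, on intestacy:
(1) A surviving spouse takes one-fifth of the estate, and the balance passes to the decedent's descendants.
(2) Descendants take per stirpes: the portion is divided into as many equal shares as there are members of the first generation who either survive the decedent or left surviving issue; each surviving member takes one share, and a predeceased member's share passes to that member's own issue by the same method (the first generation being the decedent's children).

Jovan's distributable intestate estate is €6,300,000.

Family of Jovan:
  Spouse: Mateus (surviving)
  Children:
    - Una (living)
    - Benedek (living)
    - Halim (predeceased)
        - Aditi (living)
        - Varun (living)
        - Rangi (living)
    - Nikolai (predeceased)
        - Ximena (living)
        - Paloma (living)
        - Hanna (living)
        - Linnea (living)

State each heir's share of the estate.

Mateus: €1,260,000; Una: €1,260,000; Benedek: €1,260,000; Aditi: €420,000; Varun: €420,000; Rangi: €420,000; Ximena: €315,000; Paloma: €315,000; Hanna: €315,000; Linnea: €315,000

Mateus takes one-fifth of €6,300,000 = €1,260,000. The remaining €5,040,000 passes to the descendants.
The descendants' portion (€5,040,000) is divided into 4 shares of €1,260,000: Una and Benedek each take €1,260,000; Halim's €1,260,000 share passes to Halim's issue; Nikolai's €1,260,000 share passes to Nikolai's issue.
Halim's share (€1,260,000) is divided into 3 shares of €420,000: Aditi, Varun, and Rangi each take €420,000.
Nikolai's share (€1,260,000) is divided into 4 shares of €315,000: Ximena, Paloma, Hanna, and Linnea each take €315,000.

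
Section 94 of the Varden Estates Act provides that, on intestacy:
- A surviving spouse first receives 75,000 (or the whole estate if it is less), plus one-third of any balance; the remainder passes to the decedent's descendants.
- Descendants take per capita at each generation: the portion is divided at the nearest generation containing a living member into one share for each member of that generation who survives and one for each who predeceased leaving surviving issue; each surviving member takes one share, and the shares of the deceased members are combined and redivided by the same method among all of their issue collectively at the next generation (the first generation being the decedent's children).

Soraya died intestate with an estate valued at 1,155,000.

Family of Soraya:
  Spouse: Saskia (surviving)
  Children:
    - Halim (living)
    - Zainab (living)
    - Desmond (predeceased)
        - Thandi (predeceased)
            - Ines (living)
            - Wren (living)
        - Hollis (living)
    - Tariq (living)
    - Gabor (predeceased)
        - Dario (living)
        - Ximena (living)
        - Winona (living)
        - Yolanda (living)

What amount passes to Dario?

Saskia first takes 75,000, leaving a balance of 1,080,000. Saskia then takes one-third of the balance (360,000), for a total of 435,000. The remaining 720,000 passes to the descendants.
The descendants' portion (720,000) is divided at the children's generation into 5 shares of 144,000. Halim, Zainab, and Tariq each take 144,000. The 2 shares of the deceased (Desmond and Gabor) are combined into a pool of 288,000.
That pool (288,000) is divided at the grandchildren's generation into 6 shares of 48,000. Hollis, Dario, Ximena, Winona, and Yolanda each take 48,000. The remaining share for the deceased Thandi (48,000) is carried to the next generation.
That pool (48,000) is divided at the great-grandchildren's generation equally among Ines and Wren: 24,000 each.

Dario receives 48,000.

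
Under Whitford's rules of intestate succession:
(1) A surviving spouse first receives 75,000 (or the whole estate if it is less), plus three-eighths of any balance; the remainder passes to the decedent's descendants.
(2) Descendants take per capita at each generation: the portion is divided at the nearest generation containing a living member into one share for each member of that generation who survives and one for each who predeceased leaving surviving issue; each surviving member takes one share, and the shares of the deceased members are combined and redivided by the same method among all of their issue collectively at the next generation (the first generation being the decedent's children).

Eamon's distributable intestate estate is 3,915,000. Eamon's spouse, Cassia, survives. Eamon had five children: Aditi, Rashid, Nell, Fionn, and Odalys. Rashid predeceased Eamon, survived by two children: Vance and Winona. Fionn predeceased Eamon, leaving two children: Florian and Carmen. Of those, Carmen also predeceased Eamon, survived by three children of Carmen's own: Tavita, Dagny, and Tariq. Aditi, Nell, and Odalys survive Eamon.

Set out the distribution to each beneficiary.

Cassia first takes 75,000, leaving a balance of 3,840,000. Cassia then takes three-eighths of the balance (1,440,000), for a total of 1,515,000. The remaining 2,400,000 passes to the descendants.
The descendants' portion (2,400,000) is divided at the children's generation into 5 shares of 480,000. Aditi, Nell, and Odalys each take 480,000. The 2 shares of the deceased (Rashid and Fionn) are combined into a pool of 960,000.
That pool (960,000) is divided at the grandchildren's generation into 4 shares of 240,000. Vance, Winona, and Florian each take 240,000. The remaining share for the deceased Carmen (240,000) is carried to the next generation.
That pool (240,000) is divided at the great-grandchildren's generation equally among Tavita, Dagny, and Tariq: 80,000 each.

Cassia: 1,515,000; Aditi: 480,000; Vance: 240,000; Winona: 240,000; Nell: 480,000; Florian: 240,000; Tavita: 80,000; Dagny: 80,000; Tariq: 80,000; Odalys: 480,000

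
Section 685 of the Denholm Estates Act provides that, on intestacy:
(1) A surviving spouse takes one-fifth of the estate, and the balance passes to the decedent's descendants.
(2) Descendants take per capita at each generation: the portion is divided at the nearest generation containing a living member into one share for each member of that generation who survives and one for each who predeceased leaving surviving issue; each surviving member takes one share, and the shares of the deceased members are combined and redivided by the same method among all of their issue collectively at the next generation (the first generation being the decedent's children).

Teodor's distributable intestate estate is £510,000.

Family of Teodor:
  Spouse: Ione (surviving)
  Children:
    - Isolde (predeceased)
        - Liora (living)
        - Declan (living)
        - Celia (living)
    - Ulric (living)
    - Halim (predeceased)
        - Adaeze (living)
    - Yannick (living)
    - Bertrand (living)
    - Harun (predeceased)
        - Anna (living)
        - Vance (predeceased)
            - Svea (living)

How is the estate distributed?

Ione takes one-fifth of £510,000 = £102,000. The remaining £408,000 passes to the descendants.
The descendants' portion (£408,000) is divided at the children's generation into 6 shares of £68,000. Ulric, Yannick, and Bertrand each take £68,000. The 3 shares of the deceased (Isolde, Halim, and Harun) are combined into a pool of £204,000.
That pool (£204,000) is divided at the grandchildren's generation into 6 shares of £34,000. Liora, Declan, Celia, Adaeze, and Anna each take £34,000. The remaining share for the deceased Vance (£34,000) is carried to the next generation.
That pool (£34,000) passes entirely to Svea, the sole taker at the great-grandchildren's generation.

Ione: £102,000; Liora: £34,000; Declan: £34,000; Celia: £34,000; Ulric: £68,000; Adaeze: £34,000; Yannick: £68,000; Bertrand: £68,000; Anna: £34,000; Svea: £34,000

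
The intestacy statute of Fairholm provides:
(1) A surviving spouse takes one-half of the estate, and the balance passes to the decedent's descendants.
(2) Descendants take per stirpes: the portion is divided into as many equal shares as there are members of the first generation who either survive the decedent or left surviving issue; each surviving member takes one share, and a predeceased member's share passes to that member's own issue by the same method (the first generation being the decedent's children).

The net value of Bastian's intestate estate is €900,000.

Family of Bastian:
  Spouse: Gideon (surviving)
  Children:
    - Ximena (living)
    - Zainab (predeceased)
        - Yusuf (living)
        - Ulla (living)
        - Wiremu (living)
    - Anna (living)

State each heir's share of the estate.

Gideon: €450,000; Ximena: €150,000; Yusuf: €50,000; Ulla: €50,000; Wiremu: €50,000; Anna: €150,000

Gideon takes one-half of €900,000 = €450,000. The remaining €450,000 passes to the descendants.
The descendants' portion (€450,000) is divided into 3 shares of €150,000: Ximena and Anna each take €150,000; Zainab's €150,000 share passes to Zainab's issue.
Zainab's share (€150,000) is divided into 3 shares of €50,000: Yusuf, Ulla, and Wiremu each take €50,000.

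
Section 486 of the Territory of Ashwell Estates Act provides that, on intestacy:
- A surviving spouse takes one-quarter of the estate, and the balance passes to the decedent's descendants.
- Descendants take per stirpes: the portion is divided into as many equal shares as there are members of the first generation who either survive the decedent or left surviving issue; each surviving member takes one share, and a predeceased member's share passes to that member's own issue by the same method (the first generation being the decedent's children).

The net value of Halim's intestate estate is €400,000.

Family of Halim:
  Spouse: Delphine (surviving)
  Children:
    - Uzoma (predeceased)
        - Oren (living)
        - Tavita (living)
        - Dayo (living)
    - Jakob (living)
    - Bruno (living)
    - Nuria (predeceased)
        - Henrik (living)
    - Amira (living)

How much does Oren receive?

Delphine takes one-quarter of €400,000 = €100,000. The remaining €300,000 passes to the descendants.
The descendants' portion (€300,000) is divided into 5 shares of €60,000: Jakob, Bruno, and Amira each take €60,000; Uzoma's €60,000 share passes to Uzoma's issue; Nuria's €60,000 share passes to Nuria's issue.
Uzoma's share (€60,000) is divided into 3 shares of €20,000: Oren, Tavita, and Dayo each take €20,000.
Nuria's share (€60,000) passes entirely to Henrik.

Oren receives €20,000.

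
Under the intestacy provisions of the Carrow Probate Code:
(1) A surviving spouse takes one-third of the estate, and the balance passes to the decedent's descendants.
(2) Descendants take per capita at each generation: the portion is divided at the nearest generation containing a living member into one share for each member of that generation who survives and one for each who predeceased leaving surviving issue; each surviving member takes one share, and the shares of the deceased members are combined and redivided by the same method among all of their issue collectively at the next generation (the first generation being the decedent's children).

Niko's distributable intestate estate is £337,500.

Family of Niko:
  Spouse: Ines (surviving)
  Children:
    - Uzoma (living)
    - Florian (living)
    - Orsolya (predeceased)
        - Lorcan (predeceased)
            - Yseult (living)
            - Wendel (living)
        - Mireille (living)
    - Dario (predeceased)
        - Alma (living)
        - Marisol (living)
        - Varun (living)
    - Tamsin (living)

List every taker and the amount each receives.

Ines takes one-third of £337,500 = £112,500. The remaining £225,000 passes to the descendants.
The descendants' portion (£225,000) is divided at the children's generation into 5 shares of £45,000. Uzoma, Florian, and Tamsin each take £45,000. The 2 shares of the deceased (Orsolya and Dario) are combined into a pool of £90,000.
That pool (£90,000) is divided at the grandchildren's generation into 5 shares of £18,000. Mireille, Alma, Marisol, and Varun each take £18,000. The remaining share for the deceased Lorcan (£18,000) is carried to the next generation.
That pool (£18,000) is divided at the great-grandchildren's generation equally among Yseult and Wendel: £9,000 each.

Ines: £112,500; Uzoma: £45,000; Florian: £45,000; Yseult: £9,000; Wendel: £9,000; Mireille: £18,000; Alma: £18,000; Marisol: £18,000; Varun: £18,000; Tamsin: £45,000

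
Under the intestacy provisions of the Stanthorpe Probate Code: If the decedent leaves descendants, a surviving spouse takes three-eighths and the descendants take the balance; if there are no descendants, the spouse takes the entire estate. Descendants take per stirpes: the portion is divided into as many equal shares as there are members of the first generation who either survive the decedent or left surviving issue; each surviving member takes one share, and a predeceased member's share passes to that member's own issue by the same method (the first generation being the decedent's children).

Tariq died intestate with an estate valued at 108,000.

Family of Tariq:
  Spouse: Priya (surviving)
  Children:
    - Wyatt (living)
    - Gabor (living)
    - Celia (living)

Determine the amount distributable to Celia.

Priya takes three-eighths of 108,000 = 40,500. The remaining 67,500 passes to the descendants.
The descendants' portion (67,500) is divided into 3 shares of 22,500: Wyatt, Gabor, and Celia each take 22,500.

Celia receives 22,500.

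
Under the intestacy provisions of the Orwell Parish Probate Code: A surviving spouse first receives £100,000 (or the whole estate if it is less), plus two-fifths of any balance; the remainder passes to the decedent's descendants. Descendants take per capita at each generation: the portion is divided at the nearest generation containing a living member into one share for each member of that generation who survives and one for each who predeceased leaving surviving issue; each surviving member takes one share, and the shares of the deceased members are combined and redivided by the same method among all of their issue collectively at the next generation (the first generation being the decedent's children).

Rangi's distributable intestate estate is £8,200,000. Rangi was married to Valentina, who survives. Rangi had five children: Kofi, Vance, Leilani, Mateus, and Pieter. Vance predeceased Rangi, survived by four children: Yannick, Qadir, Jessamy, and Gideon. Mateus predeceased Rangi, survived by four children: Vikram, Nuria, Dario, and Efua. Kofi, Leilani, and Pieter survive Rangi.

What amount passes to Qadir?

Qadir receives £243,000.

Valentina first takes £100,000, leaving a balance of £8,100,000. Valentina then takes two-fifths of the balance (£3,240,000), for a total of £3,340,000. The remaining £4,860,000 passes to the descendants.
The descendants' portion (£4,860,000) is divided at the children's generation into 5 shares of £972,000. Kofi, Leilani, and Pieter each take £972,000. The 2 shares of the deceased (Vance and Mateus) are combined into a pool of £1,944,000.
That pool (£1,944,000) is divided at the grandchildren's generation equally among Yannick, Qadir, Jessamy, Gideon, Vikram, Nuria, Dario, and Efua: £243,000 each.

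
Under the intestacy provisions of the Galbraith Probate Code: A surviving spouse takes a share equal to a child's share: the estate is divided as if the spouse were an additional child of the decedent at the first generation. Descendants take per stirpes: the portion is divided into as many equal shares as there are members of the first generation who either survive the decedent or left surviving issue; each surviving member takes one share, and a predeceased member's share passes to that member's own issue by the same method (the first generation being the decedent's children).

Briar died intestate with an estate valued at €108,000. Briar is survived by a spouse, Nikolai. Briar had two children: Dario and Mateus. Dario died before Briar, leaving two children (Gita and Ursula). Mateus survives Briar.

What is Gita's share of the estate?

Gita receives €18,000.

The spouse counts as an additional share at the children's level, so there are 3 primary shares of €36,000. Nikolai takes one such share (€36,000).
The children's combined portion (€72,000) is divided into 2 shares of €36,000: Mateus takes €36,000; Dario's €36,000 share passes to Dario's issue.
Dario's share (€36,000) is divided into 2 shares of €18,000: Gita and Ursula each take €18,000.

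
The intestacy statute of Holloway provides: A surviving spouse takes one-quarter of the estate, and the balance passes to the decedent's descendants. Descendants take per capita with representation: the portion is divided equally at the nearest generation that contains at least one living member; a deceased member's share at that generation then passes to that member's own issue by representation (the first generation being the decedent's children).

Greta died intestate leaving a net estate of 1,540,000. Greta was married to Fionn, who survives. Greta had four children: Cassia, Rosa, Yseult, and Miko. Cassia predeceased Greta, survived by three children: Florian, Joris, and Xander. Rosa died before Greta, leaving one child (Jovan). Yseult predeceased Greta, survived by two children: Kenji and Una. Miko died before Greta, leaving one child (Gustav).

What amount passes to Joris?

Fionn takes one-quarter of 1,540,000 = 385,000. The remaining 1,155,000 passes to the descendants.
No child survives, so the initial division is made at the grandchildren's generation.
The descendants' portion (1,155,000) is divided into 7 shares of 165,000: Florian, Joris, Xander, Jovan, Kenji, Una, and Gustav each take 165,000.

Joris receives 165,000.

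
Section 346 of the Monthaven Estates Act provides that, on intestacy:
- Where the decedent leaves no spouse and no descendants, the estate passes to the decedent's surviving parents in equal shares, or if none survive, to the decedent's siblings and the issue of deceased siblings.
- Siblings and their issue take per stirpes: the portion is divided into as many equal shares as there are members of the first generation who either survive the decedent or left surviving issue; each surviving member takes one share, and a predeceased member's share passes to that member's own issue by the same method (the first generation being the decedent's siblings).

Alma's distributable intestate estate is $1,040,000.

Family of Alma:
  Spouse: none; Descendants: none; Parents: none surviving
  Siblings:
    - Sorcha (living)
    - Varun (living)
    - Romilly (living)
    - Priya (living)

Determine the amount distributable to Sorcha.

Sorcha receives $260,000.

The entire $1,040,000 passes to the siblings and their issue.
That amount ($1,040,000) is divided into 4 shares of $260,000: Sorcha, Varun, Romilly, and Priya each take $260,000.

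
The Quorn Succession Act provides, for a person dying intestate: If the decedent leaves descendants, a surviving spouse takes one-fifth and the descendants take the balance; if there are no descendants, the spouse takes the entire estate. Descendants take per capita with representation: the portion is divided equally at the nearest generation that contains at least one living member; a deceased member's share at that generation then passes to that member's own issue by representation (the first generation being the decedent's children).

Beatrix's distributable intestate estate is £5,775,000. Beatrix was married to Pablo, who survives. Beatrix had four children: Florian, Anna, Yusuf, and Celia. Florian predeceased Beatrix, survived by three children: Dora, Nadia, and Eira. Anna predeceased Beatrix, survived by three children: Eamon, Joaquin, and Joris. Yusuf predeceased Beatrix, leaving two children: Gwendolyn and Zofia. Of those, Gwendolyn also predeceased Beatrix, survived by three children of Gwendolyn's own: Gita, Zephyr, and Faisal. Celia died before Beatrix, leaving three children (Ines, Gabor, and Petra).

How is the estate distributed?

Pablo takes one-fifth of £5,775,000 = £1,155,000. The remaining £4,620,000 passes to the descendants.
No child survives, so the initial division is made at the grandchildren's generation.
The descendants' portion (£4,620,000) is divided into 11 shares of £420,000: Dora, Nadia, Eira, Eamon, Joaquin, Joris, Zofia, Ines, Gabor, and Petra each take £420,000; Gwendolyn's £420,000 share passes to Gwendolyn's issue.
Gwendolyn's share (£420,000) is divided into 3 shares of £140,000: Gita, Zephyr, and Faisal each take £140,000.

Pablo: £1,155,000; Dora: £420,000; Nadia: £420,000; Eira: £420,000; Eamon: £420,000; Joaquin: £420,000; Joris: £420,000; Gita: £140,000; Zephyr: £140,000; Faisal: £140,000; Zofia: £420,000; Ines: £420,000; Gabor: £420,000; Petra: £420,000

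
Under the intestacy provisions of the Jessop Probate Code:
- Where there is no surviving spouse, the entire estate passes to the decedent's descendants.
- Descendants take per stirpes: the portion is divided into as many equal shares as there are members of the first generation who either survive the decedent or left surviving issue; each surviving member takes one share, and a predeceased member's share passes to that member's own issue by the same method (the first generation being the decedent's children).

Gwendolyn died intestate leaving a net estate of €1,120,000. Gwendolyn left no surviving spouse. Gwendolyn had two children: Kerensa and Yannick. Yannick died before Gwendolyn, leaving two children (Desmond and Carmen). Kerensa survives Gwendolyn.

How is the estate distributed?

The entire €1,120,000 passes to the descendants.
That amount (€1,120,000) is divided into 2 shares of €560,000: Kerensa takes €560,000; Yannick's €560,000 share passes to Yannick's issue.
Yannick's share (€560,000) is divided into 2 shares of €280,000: Desmond and Carmen each take €280,000.

Kerensa: €560,000; Desmond: €280,000; Carmen: €280,000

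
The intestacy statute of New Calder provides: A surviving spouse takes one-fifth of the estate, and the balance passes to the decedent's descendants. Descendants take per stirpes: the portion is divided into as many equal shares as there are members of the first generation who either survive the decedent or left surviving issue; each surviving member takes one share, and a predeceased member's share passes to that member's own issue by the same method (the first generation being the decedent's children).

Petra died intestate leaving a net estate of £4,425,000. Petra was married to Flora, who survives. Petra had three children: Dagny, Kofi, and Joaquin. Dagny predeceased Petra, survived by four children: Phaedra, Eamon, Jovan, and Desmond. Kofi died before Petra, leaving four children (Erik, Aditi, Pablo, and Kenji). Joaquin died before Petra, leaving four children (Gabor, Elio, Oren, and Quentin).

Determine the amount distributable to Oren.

Oren receives £295,000.

Flora takes one-fifth of £4,425,000 = £885,000. The remaining £3,540,000 passes to the descendants.
The descendants' portion (£3,540,000) is divided into 3 shares of £1,180,000: Dagny's £1,180,000 share passes to Dagny's issue; Kofi's £1,180,000 share passes to Kofi's issue; Joaquin's £1,180,000 share passes to Joaquin's issue.
Dagny's share (£1,180,000) is divided into 4 shares of £295,000: Phaedra, Eamon, Jovan, and Desmond each take £295,000.
Kofi's share (£1,180,000) is divided into 4 shares of £295,000: Erik, Aditi, Pablo, and Kenji each take £295,000.
Joaquin's share (£1,180,000) is divided into 4 shares of £295,000: Gabor, Elio, Oren, and Quentin each take £295,000.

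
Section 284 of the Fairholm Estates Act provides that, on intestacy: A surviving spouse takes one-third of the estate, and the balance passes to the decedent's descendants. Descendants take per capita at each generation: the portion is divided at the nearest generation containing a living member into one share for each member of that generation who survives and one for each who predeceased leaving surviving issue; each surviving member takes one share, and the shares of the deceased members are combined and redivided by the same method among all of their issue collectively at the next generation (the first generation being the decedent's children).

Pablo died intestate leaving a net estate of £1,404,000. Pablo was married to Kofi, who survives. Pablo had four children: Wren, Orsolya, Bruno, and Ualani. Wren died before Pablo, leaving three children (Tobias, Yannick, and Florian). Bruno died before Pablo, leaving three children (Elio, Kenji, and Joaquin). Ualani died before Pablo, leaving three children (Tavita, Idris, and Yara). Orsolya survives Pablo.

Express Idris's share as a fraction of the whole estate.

Kofi takes one-third of £1,404,000 = £468,000. The remaining £936,000 passes to the descendants.
The descendants' portion (£936,000) is divided at the children's generation into 4 shares of £234,000. Orsolya takes £234,000. The 3 shares of the deceased (Wren, Bruno, and Ualani) are combined into a pool of £702,000.
That pool (£702,000) is divided at the grandchildren's generation equally among Tobias, Yannick, Florian, Elio, Kenji, Joaquin, Tavita, Idris, and Yara: £78,000 each.

Idris receives 1/18 of the estate.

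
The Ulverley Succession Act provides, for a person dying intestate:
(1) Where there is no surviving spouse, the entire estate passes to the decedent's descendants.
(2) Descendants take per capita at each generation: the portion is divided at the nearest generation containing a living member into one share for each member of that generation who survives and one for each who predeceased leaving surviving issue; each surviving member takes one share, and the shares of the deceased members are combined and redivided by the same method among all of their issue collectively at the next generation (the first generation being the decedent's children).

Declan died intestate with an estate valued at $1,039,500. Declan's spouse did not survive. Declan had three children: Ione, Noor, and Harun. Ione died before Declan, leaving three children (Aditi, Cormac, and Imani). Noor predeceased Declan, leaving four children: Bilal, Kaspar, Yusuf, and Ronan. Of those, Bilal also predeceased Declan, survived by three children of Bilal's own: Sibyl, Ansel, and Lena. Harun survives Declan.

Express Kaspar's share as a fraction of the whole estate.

The entire $1,039,500 passes to the descendants.
That amount ($1,039,500) is divided at the children's generation into 3 shares of $346,500. Harun takes $346,500. The 2 shares of the deceased (Ione and Noor) are combined into a pool of $693,000.
That pool ($693,000) is divided at the grandchildren's generation into 7 shares of $99,000. Aditi, Cormac, Imani, Kaspar, Yusuf, and Ronan each take $99,000. The remaining share for the deceased Bilal ($99,000) is carried to the next generation.
That pool ($99,000) is divided at the great-grandchildren's generation equally among Sibyl, Ansel, and Lena: $33,000 each.

Kaspar receives 2/21 of the estate.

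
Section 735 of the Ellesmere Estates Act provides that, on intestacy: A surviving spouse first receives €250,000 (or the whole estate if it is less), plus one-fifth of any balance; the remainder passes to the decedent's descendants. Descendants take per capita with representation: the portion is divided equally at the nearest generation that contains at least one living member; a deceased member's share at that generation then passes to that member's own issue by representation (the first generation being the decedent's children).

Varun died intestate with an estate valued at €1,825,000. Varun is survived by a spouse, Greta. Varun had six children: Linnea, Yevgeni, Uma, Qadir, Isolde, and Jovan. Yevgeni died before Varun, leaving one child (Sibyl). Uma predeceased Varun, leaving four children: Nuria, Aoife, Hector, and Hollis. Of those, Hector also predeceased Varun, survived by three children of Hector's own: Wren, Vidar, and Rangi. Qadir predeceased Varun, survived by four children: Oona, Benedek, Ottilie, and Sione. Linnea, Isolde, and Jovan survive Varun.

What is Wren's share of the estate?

Greta first takes €250,000, leaving a balance of €1,575,000. Greta then takes one-fifth of the balance (€315,000), for a total of €565,000. The remaining €1,260,000 passes to the descendants.
The descendants' portion (€1,260,000) is divided into 6 shares of €210,000: Linnea, Isolde, and Jovan each take €210,000; Yevgeni's €210,000 share passes to Yevgeni's issue; Uma's €210,000 share passes to Uma's issue; Qadir's €210,000 share passes to Qadir's issue.
Yevgeni's share (€210,000) passes entirely to Sibyl.
Uma's share (€210,000) is divided into 4 shares of €52,500: Nuria, Aoife, and Hollis each take €52,500; Hector's €52,500 share passes to Hector's issue.
Hector's share (€52,500) is divided into 3 shares of €17,500: Wren, Vidar, and Rangi each take €17,500.
Qadir's share (€210,000) is divided into 4 shares of €52,500: Oona, Benedek, Ottilie, and Sione each take €52,500.

Wren receives €17,500.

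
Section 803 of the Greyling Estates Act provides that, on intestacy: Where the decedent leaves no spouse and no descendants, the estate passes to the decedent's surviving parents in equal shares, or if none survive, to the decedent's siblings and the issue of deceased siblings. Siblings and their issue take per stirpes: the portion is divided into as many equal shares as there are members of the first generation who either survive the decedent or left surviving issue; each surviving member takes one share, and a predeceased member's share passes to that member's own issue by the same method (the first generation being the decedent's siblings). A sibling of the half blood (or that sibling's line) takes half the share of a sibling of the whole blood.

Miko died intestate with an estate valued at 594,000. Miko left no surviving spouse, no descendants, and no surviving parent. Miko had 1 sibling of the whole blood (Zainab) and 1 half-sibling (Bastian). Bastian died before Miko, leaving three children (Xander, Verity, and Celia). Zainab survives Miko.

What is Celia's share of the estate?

Celia receives 66,000.

The entire 594,000 passes to the siblings and their issue.
Counting each half-blood sibling's line as half a unit, there are 3/2 units in 594,000, so one unit is 396,000. Whole-blood lines (Zainab) take 396,000 each; half-blood lines (Bastian) take 198,000 each.
Bastian's share (198,000) is divided into 3 shares of 66,000: Xander, Verity, and Celia each take 66,000.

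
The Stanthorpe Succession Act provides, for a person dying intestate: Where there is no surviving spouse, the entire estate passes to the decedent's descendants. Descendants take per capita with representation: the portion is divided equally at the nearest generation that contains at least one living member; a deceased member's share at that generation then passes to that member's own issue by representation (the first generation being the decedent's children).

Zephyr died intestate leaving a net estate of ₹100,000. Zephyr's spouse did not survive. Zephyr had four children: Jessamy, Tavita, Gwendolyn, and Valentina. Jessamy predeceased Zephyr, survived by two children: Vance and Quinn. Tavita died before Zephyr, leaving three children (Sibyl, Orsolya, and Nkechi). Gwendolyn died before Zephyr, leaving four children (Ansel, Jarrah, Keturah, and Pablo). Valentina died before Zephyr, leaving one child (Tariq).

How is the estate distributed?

The entire ₹100,000 passes to the descendants.
No child survives, so the initial division is made at the grandchildren's generation.
That amount (₹100,000) is divided into 10 shares of ₹10,000: Vance, Quinn, Sibyl, Orsolya, Nkechi, Ansel, Jarrah, Keturah, Pablo, and Tariq each take ₹10,000.

Vance: ₹10,000; Quinn: ₹10,000; Sibyl: ₹10,000; Orsolya: ₹10,000; Nkechi: ₹10,000; Ansel: ₹10,000; Jarrah: ₹10,000; Keturah: ₹10,000; Pablo: ₹10,000; Tariq: ₹10,000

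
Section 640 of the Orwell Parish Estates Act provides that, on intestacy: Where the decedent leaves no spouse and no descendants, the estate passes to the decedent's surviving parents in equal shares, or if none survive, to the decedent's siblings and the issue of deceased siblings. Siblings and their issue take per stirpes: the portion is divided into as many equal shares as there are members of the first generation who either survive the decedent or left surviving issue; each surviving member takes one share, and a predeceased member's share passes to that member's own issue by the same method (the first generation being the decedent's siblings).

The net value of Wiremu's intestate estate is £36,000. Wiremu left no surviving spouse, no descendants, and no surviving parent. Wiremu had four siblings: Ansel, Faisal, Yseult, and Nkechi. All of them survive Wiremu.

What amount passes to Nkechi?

The entire £36,000 passes to the siblings and their issue.
That amount (£36,000) is divided into 4 shares of £9,000: Ansel, Faisal, Yseult, and Nkechi each take £9,000.

Nkechi receives £9,000.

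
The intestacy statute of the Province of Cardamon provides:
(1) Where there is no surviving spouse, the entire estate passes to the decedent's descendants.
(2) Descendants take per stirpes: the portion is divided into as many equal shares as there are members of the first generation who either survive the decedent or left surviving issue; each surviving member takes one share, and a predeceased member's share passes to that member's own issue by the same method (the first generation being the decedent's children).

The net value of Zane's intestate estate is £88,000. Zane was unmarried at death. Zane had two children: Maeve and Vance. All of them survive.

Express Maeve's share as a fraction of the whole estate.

Maeve receives 1/2 of the estate.

The entire £88,000 passes to the descendants.
That amount (£88,000) is divided into 2 shares of £44,000: Maeve and Vance each take £44,000.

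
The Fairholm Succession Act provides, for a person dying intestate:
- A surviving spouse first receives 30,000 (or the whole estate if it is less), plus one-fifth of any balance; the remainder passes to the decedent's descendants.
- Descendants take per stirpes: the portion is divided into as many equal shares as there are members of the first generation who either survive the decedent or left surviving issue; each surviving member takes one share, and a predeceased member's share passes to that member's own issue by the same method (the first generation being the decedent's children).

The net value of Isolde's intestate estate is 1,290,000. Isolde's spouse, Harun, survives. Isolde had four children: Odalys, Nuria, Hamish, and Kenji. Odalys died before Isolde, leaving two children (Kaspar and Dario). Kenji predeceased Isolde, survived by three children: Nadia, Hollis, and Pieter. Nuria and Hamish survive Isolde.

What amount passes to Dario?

Dario receives 126,000.

Harun first takes 30,000, leaving a balance of 1,260,000. Harun then takes one-fifth of the balance (252,000), for a total of 282,000. The remaining 1,008,000 passes to the descendants.
The descendants' portion (1,008,000) is divided into 4 shares of 252,000: Nuria and Hamish each take 252,000; Odalys's 252,000 share passes to Odalys's issue; Kenji's 252,000 share passes to Kenji's issue.
Odalys's share (252,000) is divided into 2 shares of 126,000: Kaspar and Dario each take 126,000.
Kenji's share (252,000) is divided into 3 shares of 84,000: Nadia, Hollis, and Pieter each take 84,000.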